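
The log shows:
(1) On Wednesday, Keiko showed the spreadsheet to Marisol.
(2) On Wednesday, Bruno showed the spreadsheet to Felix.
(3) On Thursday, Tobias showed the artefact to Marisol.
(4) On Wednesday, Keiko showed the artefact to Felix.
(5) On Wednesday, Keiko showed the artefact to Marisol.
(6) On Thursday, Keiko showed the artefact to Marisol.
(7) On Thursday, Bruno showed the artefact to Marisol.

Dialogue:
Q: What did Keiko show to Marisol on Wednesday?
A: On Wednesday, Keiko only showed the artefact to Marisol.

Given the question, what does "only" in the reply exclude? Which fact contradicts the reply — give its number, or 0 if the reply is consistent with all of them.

Answering "What did ...?" puts focus on the thing — here, "the artefact".
So "only" ranges over things; the rest (agent = Keiko, recipient = Marisol, setting = on Wednesday) is presupposed.
Fact (1) shares the background with a different thing (the spreadsheet) — counterexample.
(Fact (4) would refute a reading with focus on the recipient — but that is not what the question asks.)

1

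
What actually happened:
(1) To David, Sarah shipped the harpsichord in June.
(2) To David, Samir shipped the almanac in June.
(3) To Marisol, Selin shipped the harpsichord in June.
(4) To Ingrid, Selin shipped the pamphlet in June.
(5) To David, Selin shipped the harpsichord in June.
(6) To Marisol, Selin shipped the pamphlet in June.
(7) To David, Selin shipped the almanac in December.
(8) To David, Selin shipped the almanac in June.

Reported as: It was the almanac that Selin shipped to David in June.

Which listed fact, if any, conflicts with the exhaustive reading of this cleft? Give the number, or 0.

The cleft puts "the almanac" in focus and presupposes the open proposition with same agent, recipient, setting (Selin / David / in June).
Exhaustivity: the almanac is the only thing satisfying that background.
Fact (5) shares the background but with thing = the harpsichord; exhaustivity is violated.

5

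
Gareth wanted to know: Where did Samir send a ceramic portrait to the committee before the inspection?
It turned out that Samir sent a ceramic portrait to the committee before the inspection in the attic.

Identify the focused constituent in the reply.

in the attic

The wh-word "where" asks about the location.
In the answer, "Samir", "a ceramic portrait", "to the committee" and "before the inspection" are given — repeated from the question.
The constituent filling the location gap is "in the attic"; that is the focus and would carry nuclear stress.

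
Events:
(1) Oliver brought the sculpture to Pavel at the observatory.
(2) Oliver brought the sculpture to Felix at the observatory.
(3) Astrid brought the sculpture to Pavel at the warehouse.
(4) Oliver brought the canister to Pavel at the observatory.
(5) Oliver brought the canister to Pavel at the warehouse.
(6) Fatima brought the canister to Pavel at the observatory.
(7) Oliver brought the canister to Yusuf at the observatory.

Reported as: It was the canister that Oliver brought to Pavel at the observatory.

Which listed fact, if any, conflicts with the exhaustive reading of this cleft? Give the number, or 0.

The cleft puts "the canister" in focus and presupposes the open proposition with agent = Oliver, recipient = Pavel, setting = at the observatory.
Exhaustivity: the canister is the only thing satisfying that background.
Fact (1) shares the background but with thing = the sculpture; exhaustivity is violated.

1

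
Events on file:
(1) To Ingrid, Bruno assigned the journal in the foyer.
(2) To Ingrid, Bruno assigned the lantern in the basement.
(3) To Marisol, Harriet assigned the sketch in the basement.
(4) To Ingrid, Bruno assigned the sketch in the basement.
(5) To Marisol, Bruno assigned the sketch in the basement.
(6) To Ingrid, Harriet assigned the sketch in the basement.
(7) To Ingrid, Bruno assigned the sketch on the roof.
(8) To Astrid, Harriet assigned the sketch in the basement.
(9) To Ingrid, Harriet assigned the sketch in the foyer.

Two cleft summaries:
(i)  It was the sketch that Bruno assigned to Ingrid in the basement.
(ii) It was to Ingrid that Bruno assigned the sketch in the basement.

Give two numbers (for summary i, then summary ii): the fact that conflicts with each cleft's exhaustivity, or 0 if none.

2, 5

(i): focus "the sketch". Looking for Bruno as agent and Ingrid as recipient and in the basement as setting with some other thing — fact (2) has the lantern there. Refuted.
(ii): focus "Ingrid". Looking for Bruno as agent and the sketch as thing and in the basement as setting with some other recipient — fact (5) has Marisol there. Refuted.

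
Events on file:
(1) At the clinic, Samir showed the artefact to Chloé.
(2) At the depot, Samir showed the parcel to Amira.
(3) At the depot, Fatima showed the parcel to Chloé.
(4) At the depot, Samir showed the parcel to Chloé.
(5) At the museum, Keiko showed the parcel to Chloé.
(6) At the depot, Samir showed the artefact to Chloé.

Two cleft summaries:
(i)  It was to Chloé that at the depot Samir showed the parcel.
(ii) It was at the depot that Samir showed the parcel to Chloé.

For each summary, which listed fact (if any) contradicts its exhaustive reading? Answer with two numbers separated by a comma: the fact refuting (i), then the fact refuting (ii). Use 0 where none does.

Summary (i) focuses "Chloé" (the recipient); background same agent, thing, setting (Samir / the parcel / at the depot). Fact (2) matches that background with recipient = Amira — refutes (i).
Summary (ii) focuses "at the depot" (the setting); background same agent, thing, recipient (Samir / the parcel / Chloé). No fact matches that background with a different setting, so 0.

2, 0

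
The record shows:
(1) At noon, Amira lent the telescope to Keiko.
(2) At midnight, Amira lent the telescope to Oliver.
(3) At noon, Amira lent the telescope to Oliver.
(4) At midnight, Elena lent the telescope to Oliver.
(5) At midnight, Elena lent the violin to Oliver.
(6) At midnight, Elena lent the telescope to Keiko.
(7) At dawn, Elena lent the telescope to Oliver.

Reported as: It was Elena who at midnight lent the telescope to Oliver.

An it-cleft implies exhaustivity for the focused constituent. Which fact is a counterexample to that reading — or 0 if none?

Focus of the cleft: "Elena" (the agent). Presupposed background: the telescope as thing and Oliver as recipient and at midnight as setting.
The exhaustive reading says no other agent fits that background.
But fact (2) also has the telescope as thing and Oliver as recipient and at midnight as setting, with agent = Amira — so the exhaustive reading fails.

2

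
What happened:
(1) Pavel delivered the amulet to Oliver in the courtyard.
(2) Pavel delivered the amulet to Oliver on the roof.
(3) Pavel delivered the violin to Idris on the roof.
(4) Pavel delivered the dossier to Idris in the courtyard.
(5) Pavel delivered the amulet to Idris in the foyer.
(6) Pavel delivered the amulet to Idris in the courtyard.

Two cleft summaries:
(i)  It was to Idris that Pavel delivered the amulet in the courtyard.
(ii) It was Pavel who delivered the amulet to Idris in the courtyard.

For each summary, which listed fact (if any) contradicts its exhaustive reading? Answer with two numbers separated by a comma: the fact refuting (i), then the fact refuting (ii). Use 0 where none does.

Summary (i) focuses "Idris" (the recipient); background Pavel as agent and the amulet as thing and in the courtyard as setting. Fact (1) matches that background with recipient = Oliver — refutes (i).
Summary (ii) focuses "Pavel" (the agent); background the amulet as thing and Idris as recipient and in the courtyard as setting. No fact matches that background with a different agent, so 0.

1, 0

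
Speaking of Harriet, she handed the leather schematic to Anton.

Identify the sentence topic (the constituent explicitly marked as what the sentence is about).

Harriet

The construction explicitly marks "Harriet" as what the sentence is about — the topic.
The remainder of the clause is the comment (what is said about the topic).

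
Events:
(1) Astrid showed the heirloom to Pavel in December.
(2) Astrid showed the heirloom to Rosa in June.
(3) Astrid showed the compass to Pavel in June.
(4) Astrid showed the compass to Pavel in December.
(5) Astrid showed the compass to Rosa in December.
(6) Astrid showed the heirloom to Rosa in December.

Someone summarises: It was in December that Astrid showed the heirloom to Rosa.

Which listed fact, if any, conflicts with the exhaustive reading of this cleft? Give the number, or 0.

The cleft puts "in December" in focus and presupposes the open proposition with agent = Astrid, thing = the heirloom, recipient = Rosa.
The exhaustive reading says no other setting fits that background.
Fact (2) shares the background but with setting = in June; exhaustivity is violated.

2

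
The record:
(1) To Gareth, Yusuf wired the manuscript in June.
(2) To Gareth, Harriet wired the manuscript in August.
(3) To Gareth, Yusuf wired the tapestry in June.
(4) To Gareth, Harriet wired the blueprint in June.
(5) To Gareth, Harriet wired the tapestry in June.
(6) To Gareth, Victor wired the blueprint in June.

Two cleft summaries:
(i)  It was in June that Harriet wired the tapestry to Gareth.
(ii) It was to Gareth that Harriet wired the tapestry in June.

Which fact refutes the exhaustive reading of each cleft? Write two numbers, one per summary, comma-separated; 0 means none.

(i): focus "in June". No fact shares Harriet as agent and the tapestry as thing and Gareth as recipient with a different setting. 0.
(ii): focus "Gareth". No fact shares Harriet as agent and the tapestry as thing and in June as setting with a different recipient. 0.

0, 0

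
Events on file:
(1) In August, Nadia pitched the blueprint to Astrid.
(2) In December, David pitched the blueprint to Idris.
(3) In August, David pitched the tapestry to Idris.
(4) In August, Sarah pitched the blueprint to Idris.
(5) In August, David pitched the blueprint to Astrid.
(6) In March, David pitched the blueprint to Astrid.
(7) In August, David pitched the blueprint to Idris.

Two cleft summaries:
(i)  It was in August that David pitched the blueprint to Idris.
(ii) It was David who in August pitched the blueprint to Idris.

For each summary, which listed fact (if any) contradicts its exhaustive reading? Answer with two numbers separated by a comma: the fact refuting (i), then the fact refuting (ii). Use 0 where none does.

(i): focus "in August". Looking for same agent, thing, recipient (David / the blueprint / Idris) with some other setting — fact (2) has in December there. Refuted.
(ii): focus "David". Looking for same thing, recipient, setting (the blueprint / Idris / in August) with some other agent — fact (4) has Sarah there. Refuted.

2, 4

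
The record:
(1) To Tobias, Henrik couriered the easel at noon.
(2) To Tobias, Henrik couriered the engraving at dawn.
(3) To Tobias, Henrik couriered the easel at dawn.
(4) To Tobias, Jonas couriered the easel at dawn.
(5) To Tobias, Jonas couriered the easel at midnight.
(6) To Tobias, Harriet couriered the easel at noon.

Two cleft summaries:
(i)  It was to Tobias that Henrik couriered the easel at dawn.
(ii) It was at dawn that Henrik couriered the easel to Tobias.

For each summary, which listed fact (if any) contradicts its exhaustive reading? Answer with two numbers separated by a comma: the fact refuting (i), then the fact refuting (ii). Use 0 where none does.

0, 1

Summary (i) focuses "Tobias" (the recipient); background agent = Henrik, thing = the easel, setting = at dawn. No fact matches that background with a different recipient, so 0.
Summary (ii) focuses "at dawn" (the setting); background agent = Henrik, thing = the easel, recipient = Tobias. Fact (1) matches that background with setting = at noon — refutes (ii).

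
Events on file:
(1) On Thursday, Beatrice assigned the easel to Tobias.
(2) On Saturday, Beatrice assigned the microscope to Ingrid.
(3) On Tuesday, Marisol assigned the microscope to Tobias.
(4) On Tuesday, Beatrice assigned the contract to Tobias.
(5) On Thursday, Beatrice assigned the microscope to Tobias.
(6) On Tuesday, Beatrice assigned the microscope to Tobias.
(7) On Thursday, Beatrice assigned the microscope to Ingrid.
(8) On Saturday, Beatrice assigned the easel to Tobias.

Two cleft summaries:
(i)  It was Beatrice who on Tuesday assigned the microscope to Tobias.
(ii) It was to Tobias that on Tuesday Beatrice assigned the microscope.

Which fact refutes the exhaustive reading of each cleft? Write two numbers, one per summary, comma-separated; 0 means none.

3, 0

Summary (i) focuses "Beatrice" (the agent); background thing = the microscope, recipient = Tobias, setting = on Tuesday. Fact (3) matches that background with agent = Marisol — refutes (i).
Summary (ii) focuses "Tobias" (the recipient); background agent = Beatrice, thing = the microscope, setting = on Tuesday. No fact matches that background with a different recipient, so 0.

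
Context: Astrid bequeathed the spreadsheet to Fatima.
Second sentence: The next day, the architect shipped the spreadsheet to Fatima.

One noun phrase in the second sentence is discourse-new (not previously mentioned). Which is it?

the architect

"the spreadsheet" and "Fatima" in the second sentence are given — already mentioned in the context.
"the architect" has no antecedent in the context; it is discourse-new.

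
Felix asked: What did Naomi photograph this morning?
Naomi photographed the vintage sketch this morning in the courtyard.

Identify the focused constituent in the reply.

the vintage sketch

The wh-word "what" asks about the direct object.
In the answer, "Naomi" and "this morning" are given — repeated from the question.
"in the courtyard" is also new, but it specifies the location, which is not what the question asks about — so it is not the focus.
The constituent filling the direct object gap is "the vintage sketch"; that is the focus.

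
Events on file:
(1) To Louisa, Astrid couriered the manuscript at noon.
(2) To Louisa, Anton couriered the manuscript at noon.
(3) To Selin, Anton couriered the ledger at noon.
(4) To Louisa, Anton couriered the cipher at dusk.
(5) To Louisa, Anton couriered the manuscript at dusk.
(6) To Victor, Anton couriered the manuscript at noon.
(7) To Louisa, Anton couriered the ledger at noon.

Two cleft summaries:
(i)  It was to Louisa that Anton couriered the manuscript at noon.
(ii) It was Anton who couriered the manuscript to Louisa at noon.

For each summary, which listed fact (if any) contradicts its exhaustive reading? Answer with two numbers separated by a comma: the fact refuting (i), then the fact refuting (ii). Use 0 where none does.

6, 1

(i): focus "Louisa". Looking for Anton as agent and the manuscript as thing and at noon as setting with some other recipient — fact (6) has Victor there. Refuted.
(ii): focus "Anton". Looking for the manuscript as thing and Louisa as recipient and at noon as setting with some other agent — fact (1) has Astrid there. Refuted.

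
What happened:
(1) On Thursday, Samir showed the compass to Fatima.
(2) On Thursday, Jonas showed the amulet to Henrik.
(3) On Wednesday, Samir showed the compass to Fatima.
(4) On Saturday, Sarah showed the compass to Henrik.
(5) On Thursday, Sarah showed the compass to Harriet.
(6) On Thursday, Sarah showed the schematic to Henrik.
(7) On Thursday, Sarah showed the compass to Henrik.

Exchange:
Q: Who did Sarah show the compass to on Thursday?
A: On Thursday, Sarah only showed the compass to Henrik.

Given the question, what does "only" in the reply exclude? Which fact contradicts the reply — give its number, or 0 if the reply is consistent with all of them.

The question "Who did ... to ...?" targets the recipient, so in the reply the focus falls on "Henrik".
So "only" ranges over recipients; the rest (same agent, thing, setting (Sarah / the compass / on Thursday)) is presupposed.
Fact (5) keeps same agent, thing, setting (Sarah / the compass / on Thursday) but has recipient = Harriet; that refutes the reply.
(Fact (4) would refute a reading with focus on the setting — but that is not what the question asks.)

5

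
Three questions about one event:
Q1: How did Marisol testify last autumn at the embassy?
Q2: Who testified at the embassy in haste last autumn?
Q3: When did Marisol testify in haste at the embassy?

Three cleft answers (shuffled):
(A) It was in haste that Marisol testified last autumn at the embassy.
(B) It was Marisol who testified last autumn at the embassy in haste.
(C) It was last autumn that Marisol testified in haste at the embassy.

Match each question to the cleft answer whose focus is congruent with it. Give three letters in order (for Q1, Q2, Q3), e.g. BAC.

ABC

Q1 asks about the manner; cleft (A) focuses "in haste", which is the manner — so Q1 → A.
Q2 asks about the subject (agent); cleft (B) focuses "Marisol", which is the subject (agent) — so Q2 → B.
Q3 asks about the time; cleft (C) focuses "last autumn", which is the time — so Q3 → C.
Mapping: Q1→A, Q2→B, Q3→C.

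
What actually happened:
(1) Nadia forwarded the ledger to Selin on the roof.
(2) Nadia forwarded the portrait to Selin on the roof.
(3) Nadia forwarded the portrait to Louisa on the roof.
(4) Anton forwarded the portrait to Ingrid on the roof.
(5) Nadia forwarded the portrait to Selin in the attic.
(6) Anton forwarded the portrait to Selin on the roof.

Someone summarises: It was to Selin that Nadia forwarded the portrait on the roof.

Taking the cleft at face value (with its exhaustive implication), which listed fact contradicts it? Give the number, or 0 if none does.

The cleft puts "Selin" in focus and presupposes the open proposition with Nadia as agent and the portrait as thing and on the roof as setting.
The exhaustive reading says no other recipient fits that background.
Fact (3) shares the background but with recipient = Louisa; exhaustivity is violated.

3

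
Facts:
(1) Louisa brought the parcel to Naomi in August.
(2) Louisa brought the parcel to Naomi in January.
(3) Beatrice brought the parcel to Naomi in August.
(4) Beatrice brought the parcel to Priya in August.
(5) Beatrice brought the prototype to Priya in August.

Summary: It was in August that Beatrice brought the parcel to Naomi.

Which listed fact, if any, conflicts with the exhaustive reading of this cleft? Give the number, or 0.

0

Focus of the cleft: "in August" (the setting). Presupposed background: agent = Beatrice, thing = the parcel, recipient = Naomi.
Exhaustivity: in August is the only setting satisfying that background.
Every other fact differs from the presupposition on some backgrounded slot, so none challenges the exhaustivity.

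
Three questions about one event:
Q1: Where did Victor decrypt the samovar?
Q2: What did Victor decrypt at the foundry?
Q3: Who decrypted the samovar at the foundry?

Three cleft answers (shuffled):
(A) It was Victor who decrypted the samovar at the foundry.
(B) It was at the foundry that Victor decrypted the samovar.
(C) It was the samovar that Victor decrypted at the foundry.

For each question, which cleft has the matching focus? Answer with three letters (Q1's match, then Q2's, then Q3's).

BCA

Q1 asks about the location; cleft (B) focuses "at the foundry", which is the location — so Q1 → B.
Q2 asks about the direct object; cleft (C) focuses "the samovar", which is the direct object — so Q2 → C.
Q3 asks about the subject (agent); cleft (A) focuses "Victor", which is the subject (agent) — so Q3 → A.
Mapping: Q1→B, Q2→C, Q3→A.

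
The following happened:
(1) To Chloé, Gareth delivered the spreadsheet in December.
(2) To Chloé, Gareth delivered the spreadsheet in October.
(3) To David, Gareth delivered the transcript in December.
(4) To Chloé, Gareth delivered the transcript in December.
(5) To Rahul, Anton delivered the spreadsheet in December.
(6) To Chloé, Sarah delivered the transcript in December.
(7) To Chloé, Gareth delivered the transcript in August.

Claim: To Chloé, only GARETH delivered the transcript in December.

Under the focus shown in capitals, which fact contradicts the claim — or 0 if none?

6

The capitals mark "Gareth" as focus. So "only" rules out other agents, with the rest (the transcript as thing and Chloé as recipient and in December as setting) as background.
Fact (6) shares the background but differs in agent (Sarah) — a counterexample.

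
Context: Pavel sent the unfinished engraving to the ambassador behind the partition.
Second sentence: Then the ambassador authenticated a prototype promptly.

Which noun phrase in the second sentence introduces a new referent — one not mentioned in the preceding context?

a prototype

"the ambassador" in the second sentence is given — already mentioned in the context.
"a prototype" has no antecedent in the context; it is discourse-new (the indefinite article also signals a new referent).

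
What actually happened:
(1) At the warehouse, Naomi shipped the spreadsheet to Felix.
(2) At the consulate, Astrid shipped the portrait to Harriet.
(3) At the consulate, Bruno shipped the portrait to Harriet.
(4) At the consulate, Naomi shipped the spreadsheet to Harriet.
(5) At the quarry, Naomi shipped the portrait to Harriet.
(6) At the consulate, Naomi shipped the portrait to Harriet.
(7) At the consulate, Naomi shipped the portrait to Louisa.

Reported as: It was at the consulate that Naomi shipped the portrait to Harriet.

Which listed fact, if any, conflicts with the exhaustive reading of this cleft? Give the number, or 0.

Focus of the cleft: "at the consulate" (the setting). Presupposed background: Naomi as agent and the portrait as thing and Harriet as recipient.
The exhaustive reading says no other setting fits that background.
Fact (5) shares the background but with setting = at the quarry; exhaustivity is violated.

5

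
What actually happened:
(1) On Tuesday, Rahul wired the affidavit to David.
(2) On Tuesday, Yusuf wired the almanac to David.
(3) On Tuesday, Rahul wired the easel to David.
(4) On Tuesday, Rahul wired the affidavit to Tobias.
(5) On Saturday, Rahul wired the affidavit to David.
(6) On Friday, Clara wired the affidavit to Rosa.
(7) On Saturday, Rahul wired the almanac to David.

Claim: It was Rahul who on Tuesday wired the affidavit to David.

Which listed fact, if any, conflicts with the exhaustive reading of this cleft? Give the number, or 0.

The cleft puts "Rahul" in focus and presupposes the open proposition with thing = the affidavit, recipient = David, setting = on Tuesday.
The exhaustive reading says no other agent fits that background.
Every other fact differs from the presupposition on some backgrounded slot, so none challenges the exhaustivity.

0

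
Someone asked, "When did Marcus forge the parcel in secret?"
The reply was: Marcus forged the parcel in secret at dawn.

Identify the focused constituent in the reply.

The wh-word "when" asks about the time.
In the answer, "Marcus", "the parcel" and "in secret" are given — repeated from the question.
The constituent filling the time gap is "at dawn"; that is the focus and would carry nuclear stress.

at dawn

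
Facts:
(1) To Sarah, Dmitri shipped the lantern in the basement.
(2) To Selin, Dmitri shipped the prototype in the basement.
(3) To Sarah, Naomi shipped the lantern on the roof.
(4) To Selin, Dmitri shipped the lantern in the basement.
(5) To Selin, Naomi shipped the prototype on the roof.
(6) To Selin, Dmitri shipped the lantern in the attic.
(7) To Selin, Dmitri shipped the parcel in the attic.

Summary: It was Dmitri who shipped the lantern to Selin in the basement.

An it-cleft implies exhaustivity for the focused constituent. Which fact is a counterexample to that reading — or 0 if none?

0

The cleft puts "Dmitri" in focus and presupposes the open proposition with thing = the lantern, recipient = Selin, setting = in the basement.
The exhaustive reading says no other agent fits that background.
Every other fact differs from the presupposition on some backgrounded slot, so none challenges the exhaustivity.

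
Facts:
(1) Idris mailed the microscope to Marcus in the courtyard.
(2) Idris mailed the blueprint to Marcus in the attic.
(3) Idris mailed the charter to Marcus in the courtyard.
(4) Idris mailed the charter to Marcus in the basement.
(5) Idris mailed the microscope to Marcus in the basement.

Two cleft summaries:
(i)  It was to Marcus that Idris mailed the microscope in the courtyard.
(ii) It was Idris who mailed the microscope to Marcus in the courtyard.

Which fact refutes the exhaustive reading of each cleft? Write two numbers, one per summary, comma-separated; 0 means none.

(i): focus "Marcus". No fact shares Idris as agent and the microscope as thing and in the courtyard as setting with a different recipient. 0.
(ii): focus "Idris". No fact shares the microscope as thing and Marcus as recipient and in the courtyard as setting with a different agent. 0.

0, 0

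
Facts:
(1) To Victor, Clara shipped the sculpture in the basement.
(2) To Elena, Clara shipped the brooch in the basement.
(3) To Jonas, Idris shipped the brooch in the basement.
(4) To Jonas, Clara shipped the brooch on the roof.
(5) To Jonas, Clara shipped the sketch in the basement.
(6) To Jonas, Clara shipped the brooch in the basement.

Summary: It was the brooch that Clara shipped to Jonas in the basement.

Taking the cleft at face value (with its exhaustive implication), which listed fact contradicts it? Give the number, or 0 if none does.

Focus of the cleft: "the brooch" (the thing). Presupposed background: agent = Clara, recipient = Jonas, setting = in the basement.
The exhaustive reading says no other thing fits that background.
But fact (5) also has agent = Clara, recipient = Jonas, setting = in the basement, with thing = the sketch — so the exhaustive reading fails.

5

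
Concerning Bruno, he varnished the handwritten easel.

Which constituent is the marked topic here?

The construction explicitly marks "Bruno" as what the sentence is about — the topic.
The remainder of the clause is the comment (what is said about the topic).

Bruno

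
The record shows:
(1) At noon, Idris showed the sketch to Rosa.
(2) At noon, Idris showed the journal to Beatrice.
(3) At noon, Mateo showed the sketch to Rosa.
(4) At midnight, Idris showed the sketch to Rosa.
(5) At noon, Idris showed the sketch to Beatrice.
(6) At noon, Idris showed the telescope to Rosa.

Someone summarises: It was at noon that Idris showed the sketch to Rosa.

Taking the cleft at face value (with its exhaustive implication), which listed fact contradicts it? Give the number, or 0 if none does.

The cleft puts "at noon" in focus and presupposes the open proposition with agent = Idris, thing = the sketch, recipient = Rosa.
Exhaustivity: at noon is the only setting satisfying that background.
But fact (4) also has agent = Idris, thing = the sketch, recipient = Rosa, with setting = at midnight — so the exhaustive reading fails.

4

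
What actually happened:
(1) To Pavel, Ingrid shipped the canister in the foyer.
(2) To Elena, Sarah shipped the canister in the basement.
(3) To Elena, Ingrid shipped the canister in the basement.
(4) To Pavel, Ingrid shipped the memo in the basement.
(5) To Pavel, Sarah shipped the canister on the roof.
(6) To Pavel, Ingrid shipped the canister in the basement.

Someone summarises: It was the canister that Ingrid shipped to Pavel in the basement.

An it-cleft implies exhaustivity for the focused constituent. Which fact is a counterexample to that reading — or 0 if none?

Focus of the cleft: "the canister" (the thing). Presupposed background: Ingrid as agent and Pavel as recipient and in the basement as setting.
Exhaustivity: the canister is the only thing satisfying that background.
But fact (4) also has Ingrid as agent and Pavel as recipient and in the basement as setting, with thing = the memo — so the exhaustive reading fails.

4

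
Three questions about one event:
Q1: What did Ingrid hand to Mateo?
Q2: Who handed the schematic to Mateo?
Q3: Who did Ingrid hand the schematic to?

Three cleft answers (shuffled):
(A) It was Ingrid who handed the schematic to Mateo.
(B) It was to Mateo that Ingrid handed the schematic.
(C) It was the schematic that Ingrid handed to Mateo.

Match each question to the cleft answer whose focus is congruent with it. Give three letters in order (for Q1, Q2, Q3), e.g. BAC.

CAB

Q1 asks about the direct object; cleft (C) focuses "the schematic", which is the direct object — so Q1 → C.
Q2 asks about the subject (agent); cleft (A) focuses "Ingrid", which is the subject (agent) — so Q2 → A.
Q3 asks about the recipient; cleft (B) focuses "to Mateo", which is the recipient — so Q3 → B.
Mapping: Q1→C, Q2→A, Q3→B.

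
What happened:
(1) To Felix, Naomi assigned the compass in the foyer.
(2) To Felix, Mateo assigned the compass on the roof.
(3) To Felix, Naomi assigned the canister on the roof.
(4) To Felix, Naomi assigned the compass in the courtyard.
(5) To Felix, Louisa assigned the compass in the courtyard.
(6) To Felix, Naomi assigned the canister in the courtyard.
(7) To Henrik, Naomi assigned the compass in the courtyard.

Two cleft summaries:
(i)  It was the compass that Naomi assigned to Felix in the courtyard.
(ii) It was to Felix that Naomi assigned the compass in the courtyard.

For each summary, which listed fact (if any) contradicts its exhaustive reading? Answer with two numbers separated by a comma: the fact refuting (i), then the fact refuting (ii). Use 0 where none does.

6, 7

(i): focus "the compass". Looking for Naomi as agent and Felix as recipient and in the courtyard as setting with some other thing — fact (6) has the canister there. Refuted.
(ii): focus "Felix". Looking for Naomi as agent and the compass as thing and in the courtyard as setting with some other recipient — fact (7) has Henrik there. Refuted.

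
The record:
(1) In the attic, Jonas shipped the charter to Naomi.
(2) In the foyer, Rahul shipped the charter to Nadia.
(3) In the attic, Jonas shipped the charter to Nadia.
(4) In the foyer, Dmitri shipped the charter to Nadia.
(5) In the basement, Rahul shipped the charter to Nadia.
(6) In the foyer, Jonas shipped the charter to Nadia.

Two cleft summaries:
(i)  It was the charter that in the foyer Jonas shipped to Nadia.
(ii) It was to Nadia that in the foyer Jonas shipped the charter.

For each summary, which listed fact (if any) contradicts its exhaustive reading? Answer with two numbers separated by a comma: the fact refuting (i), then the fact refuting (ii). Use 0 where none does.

0, 0

Summary (i) focuses "the charter" (the thing); background Jonas as agent and Nadia as recipient and in the foyer as setting. No fact matches that background with a different thing, so 0.
Summary (ii) focuses "Nadia" (the recipient); background Jonas as agent and the charter as thing and in the foyer as setting. No fact matches that background with a different recipient, so 0.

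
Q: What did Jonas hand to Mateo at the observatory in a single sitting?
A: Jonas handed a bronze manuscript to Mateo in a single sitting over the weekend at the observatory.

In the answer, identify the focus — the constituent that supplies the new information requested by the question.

a bronze manuscript

The wh-word "what" asks about the direct object.
In the answer, "Jonas", "to Mateo", "at the observatory" and "in a single sitting" are given — repeated from the question.
"over the weekend" is also new, but it specifies the time, which is not what the question asks about — so it is not the focus.
The constituent filling the direct object gap is "a bronze manuscript"; that is the focus.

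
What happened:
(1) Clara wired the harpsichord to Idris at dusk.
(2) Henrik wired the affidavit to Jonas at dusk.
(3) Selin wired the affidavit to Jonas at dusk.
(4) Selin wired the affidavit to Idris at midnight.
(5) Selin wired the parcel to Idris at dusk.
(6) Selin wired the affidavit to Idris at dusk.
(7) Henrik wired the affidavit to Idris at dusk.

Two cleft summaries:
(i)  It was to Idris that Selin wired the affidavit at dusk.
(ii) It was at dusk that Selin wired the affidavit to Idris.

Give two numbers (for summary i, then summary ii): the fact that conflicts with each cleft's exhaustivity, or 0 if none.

3, 4

Summary (i) focuses "Idris" (the recipient); background same agent, thing, setting (Selin / the affidavit / at dusk). Fact (3) matches that background with recipient = Jonas — refutes (i).
Summary (ii) focuses "at dusk" (the setting); background same agent, thing, recipient (Selin / the affidavit / Idris). Fact (4) matches that background with setting = at midnight — refutes (ii).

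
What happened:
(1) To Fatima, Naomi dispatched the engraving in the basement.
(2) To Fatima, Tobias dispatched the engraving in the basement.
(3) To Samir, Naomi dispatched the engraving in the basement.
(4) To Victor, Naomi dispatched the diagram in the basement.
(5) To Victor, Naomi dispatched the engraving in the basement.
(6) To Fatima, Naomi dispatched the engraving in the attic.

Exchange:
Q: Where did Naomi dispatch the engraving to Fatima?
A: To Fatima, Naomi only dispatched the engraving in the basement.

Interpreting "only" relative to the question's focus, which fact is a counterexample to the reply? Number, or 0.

The question "Where did ...?" targets the setting, so in the reply the focus falls on "in the basement".
So "only" ranges over settings; the rest (Naomi as agent and the engraving as thing and Fatima as recipient) is presupposed.
Fact (6) shares the background with a different setting (in the attic) — counterexample.
(Fact (3) would refute a reading with focus on the recipient — but that is not what the question asks.)

6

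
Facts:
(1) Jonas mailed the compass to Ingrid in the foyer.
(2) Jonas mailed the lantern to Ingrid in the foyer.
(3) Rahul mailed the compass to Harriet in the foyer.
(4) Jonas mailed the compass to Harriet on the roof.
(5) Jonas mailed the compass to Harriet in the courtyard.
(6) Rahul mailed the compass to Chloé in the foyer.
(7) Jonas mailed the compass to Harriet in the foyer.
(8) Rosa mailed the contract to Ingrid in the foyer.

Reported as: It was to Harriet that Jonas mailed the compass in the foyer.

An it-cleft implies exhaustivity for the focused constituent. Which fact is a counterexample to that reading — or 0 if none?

1

The cleft puts "Harriet" in focus and presupposes the open proposition with Jonas as agent and the compass as thing and in the foyer as setting.
Exhaustivity: Harriet is the only recipient satisfying that background.
But fact (1) also has Jonas as agent and the compass as thing and in the foyer as setting, with recipient = Ingrid — so the exhaustive reading fails.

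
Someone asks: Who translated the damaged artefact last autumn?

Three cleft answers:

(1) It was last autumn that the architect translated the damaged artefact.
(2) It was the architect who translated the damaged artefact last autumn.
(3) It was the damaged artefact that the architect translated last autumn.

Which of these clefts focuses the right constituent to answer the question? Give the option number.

2

The question word "who" targets the subject (agent).
Option (1) clefts "last autumn" — the time, not what was asked.
Option (2) clefts "the architect" — that matches what the question asks about.
Option (3) clefts "the damaged artefact" — the direct object, not what was asked.
So the congruent reply is (2).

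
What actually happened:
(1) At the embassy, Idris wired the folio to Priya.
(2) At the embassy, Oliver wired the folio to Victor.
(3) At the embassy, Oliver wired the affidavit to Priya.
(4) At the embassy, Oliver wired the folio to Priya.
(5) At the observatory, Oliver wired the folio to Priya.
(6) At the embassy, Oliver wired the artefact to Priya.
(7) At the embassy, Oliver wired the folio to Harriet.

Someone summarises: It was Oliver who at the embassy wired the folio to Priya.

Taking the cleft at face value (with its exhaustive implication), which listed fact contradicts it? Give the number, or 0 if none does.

The cleft puts "Oliver" in focus and presupposes the open proposition with thing = the folio, recipient = Priya, setting = at the embassy.
Exhaustivity: Oliver is the only agent satisfying that background.
Fact (1) shares the background but with agent = Idris; exhaustivity is violated.

1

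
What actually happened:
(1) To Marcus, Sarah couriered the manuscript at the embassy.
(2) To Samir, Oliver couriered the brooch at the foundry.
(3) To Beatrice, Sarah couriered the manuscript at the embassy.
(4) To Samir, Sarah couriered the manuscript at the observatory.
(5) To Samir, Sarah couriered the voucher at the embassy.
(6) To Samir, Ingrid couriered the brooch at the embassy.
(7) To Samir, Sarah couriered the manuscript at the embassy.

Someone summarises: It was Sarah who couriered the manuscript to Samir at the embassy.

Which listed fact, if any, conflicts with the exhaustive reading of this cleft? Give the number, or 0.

0

Focus of the cleft: "Sarah" (the agent). Presupposed background: thing = the manuscript, recipient = Samir, setting = at the embassy.
The exhaustive reading says no other agent fits that background.
No listed fact matches the background with a different agent. Exhaustivity holds.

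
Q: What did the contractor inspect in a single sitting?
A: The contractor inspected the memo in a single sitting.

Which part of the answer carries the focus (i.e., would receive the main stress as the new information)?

The wh-word "what" asks about the direct object.
In the answer, "the contractor" and "in a single sitting" are given — repeated from the question.
The constituent filling the direct object gap is "the memo"; that is the focus and would carry nuclear stress.

the memo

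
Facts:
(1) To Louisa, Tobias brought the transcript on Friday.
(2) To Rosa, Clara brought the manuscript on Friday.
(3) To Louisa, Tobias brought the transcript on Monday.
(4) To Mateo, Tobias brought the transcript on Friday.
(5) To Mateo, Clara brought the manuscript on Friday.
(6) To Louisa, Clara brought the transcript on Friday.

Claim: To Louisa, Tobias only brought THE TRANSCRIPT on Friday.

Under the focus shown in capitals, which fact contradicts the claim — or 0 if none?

0

The capitals mark "the transcript" as focus. So "only" rules out other things, with the rest (agent = Tobias, recipient = Louisa, setting = on Friday) as background.
Every other fact changes something in the background, not just the thing. Nothing refutes the claim.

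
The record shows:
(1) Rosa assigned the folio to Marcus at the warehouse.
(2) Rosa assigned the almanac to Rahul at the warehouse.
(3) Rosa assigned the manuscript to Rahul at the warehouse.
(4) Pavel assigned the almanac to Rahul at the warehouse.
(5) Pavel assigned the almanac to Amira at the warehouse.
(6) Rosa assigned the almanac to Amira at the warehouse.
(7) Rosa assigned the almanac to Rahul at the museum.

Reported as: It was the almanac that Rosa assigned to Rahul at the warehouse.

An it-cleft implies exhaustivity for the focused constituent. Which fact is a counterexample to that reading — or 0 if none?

The cleft puts "the almanac" in focus and presupposes the open proposition with same agent, recipient, setting (Rosa / Rahul / at the warehouse).
The exhaustive reading says no other thing fits that background.
Fact (3) shares the background but with thing = the manuscript; exhaustivity is violated.

3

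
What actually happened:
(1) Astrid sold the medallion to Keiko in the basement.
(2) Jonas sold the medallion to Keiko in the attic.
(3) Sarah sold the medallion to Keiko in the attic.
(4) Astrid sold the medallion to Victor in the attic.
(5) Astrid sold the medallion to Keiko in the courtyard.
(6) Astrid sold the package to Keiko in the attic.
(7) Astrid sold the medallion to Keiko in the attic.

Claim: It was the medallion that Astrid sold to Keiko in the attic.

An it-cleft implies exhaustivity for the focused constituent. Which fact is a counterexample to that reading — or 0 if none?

6

The cleft puts "the medallion" in focus and presupposes the open proposition with same agent, recipient, setting (Astrid / Keiko / in the attic).
The exhaustive reading says no other thing fits that background.
Fact (6) shares the background but with thing = the package; exhaustivity is violated.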